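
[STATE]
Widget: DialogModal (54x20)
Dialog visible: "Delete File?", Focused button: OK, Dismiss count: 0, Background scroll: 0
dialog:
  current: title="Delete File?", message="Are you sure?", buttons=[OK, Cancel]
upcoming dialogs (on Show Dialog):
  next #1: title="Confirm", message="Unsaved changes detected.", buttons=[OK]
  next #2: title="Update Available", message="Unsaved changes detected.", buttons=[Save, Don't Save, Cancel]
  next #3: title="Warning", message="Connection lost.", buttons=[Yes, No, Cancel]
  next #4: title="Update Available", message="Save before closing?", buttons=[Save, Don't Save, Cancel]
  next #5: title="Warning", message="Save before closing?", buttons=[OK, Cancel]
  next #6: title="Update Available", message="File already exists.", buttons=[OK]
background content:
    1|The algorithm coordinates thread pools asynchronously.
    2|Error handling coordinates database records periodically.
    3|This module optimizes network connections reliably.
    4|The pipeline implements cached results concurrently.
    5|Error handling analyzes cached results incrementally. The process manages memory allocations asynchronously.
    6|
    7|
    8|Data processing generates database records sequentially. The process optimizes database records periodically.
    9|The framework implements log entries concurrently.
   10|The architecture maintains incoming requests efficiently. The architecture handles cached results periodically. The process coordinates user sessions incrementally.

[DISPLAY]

The algorithm coordinates thread pools asynchronously.
Error handling coordinates database records periodical
This module optimizes network connections reliably.   
The pipeline implements cached results concurrently.  
Error handling analyzes cached results incrementally. 
                                                      
                                                      
Data processing ge┌───────────────┐records sequentiall
The framework impl│  Delete File? │s concurrently.    
The architecture m│ Are you sure? │ requests efficient
                  │ [OK]  Cancel  │                   
                  └───────────────┘                   
                                                      
                                                      
                                                      
                                                      
                                                      
                                                      
                                                      
                                                      


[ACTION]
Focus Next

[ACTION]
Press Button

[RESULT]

The algorithm coordinates thread pools asynchronously.
Error handling coordinates database records periodical
This module optimizes network connections reliably.   
The pipeline implements cached results concurrently.  
Error handling analyzes cached results incrementally. 
                                                      
                                                      
Data processing generates database records sequentiall
The framework implements log entries concurrently.    
The architecture maintains incoming requests efficient
                                                      
                                                      
                                                      
                                                      
                                                      
                                                      
                                                      
                                                      
                                                      
                                                      


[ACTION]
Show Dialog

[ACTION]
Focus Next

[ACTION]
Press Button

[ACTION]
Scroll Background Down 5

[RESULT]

                                                      
                                                      
Data processing generates database records sequentiall
The framework implements log entries concurrently.    
The architecture maintains incoming requests efficient
                                                      
                                                      
                                                      
                                                      
                                                      
                                                      
                                                      
                                                      
                                                      
                                                      
                                                      
                                                      
                                                      
                                                      
                                                      


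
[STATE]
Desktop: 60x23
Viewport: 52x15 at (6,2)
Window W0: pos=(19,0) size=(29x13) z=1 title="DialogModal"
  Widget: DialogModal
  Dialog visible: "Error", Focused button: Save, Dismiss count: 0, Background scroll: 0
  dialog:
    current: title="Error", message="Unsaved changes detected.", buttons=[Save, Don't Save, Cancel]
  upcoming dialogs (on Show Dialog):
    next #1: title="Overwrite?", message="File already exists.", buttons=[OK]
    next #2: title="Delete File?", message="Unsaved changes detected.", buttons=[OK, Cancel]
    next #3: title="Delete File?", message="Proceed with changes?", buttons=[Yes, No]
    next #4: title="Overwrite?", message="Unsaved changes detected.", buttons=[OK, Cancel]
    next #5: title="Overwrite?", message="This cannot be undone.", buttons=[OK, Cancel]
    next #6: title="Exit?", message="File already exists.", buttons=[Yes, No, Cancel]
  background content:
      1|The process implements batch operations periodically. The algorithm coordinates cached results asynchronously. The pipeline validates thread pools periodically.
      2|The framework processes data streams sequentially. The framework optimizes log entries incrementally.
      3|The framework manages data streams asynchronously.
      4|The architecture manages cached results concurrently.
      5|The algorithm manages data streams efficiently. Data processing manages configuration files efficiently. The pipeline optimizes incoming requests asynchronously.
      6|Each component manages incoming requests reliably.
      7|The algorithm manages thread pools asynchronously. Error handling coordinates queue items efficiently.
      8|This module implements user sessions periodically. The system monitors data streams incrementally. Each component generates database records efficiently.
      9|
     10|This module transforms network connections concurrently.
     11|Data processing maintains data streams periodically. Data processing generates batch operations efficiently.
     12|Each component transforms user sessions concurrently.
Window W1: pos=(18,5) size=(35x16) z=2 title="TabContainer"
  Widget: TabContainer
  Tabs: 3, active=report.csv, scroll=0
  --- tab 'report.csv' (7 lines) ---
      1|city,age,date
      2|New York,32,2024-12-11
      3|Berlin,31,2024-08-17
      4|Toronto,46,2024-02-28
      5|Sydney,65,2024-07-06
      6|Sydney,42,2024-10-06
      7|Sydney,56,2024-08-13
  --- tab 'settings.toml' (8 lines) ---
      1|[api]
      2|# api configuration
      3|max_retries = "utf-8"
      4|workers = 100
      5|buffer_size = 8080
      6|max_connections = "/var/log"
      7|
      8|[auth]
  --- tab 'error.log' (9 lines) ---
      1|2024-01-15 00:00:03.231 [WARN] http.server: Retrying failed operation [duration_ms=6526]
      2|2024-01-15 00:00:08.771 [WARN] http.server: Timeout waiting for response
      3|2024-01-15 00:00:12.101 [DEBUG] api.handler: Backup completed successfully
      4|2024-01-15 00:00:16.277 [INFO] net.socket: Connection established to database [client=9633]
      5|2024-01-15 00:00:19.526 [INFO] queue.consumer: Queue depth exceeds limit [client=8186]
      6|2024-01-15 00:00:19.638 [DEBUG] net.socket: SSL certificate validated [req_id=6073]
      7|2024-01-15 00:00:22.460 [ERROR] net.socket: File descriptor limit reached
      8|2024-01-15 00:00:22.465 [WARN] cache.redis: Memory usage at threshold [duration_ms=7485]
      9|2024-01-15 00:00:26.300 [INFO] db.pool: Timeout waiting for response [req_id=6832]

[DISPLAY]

             ┠───────────────────────────┨          
             ┃The process implements batc┃          
             ┃The framework processes dat┃          
            ┏━━━━━━━━━━━━━━━━━━━━━━━━━━━━━━━━━┓     
            ┃ TabContainer                    ┃     
            ┠─────────────────────────────────┨     
            ┃[report.csv]│ settings.toml │ err┃     
            ┃─────────────────────────────────┃     
            ┃city,age,date                    ┃     
            ┃New York,32,2024-12-11           ┃     
            ┃Berlin,31,2024-08-17             ┃     
            ┃Toronto,46,2024-02-28            ┃     
            ┃Sydney,65,2024-07-06             ┃     
            ┃Sydney,42,2024-10-06             ┃     
            ┃Sydney,56,2024-08-13             ┃     


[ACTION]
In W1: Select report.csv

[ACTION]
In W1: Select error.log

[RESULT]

             ┠───────────────────────────┨          
             ┃The process implements batc┃          
             ┃The framework processes dat┃          
            ┏━━━━━━━━━━━━━━━━━━━━━━━━━━━━━━━━━┓     
            ┃ TabContainer                    ┃     
            ┠─────────────────────────────────┨     
            ┃ report.csv │ settings.toml │[err┃     
            ┃─────────────────────────────────┃     
            ┃2024-01-15 00:00:03.231 [WARN] ht┃     
            ┃2024-01-15 00:00:08.771 [WARN] ht┃     
            ┃2024-01-15 00:00:12.101 [DEBUG] a┃     
            ┃2024-01-15 00:00:16.277 [INFO] ne┃     
            ┃2024-01-15 00:00:19.526 [INFO] qu┃     
            ┃2024-01-15 00:00:19.638 [DEBUG] n┃     
            ┃2024-01-15 00:00:22.460 [ERROR] n┃     


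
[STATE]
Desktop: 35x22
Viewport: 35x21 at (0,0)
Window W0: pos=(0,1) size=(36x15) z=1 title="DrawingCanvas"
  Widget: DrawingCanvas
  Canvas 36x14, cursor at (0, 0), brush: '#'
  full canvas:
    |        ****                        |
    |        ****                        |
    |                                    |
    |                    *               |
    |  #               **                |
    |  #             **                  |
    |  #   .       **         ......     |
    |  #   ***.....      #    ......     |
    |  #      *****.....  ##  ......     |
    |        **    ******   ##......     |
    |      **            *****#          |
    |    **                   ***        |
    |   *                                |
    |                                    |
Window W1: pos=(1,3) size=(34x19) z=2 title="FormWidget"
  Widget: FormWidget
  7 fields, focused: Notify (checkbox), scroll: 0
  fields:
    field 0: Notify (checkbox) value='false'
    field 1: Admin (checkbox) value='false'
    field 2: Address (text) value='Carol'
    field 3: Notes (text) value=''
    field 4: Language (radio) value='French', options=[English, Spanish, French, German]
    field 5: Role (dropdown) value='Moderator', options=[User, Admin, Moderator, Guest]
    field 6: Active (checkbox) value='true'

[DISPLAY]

                                   
┏━━━━━━━━━━━━━━━━━━━━━━━━━━━━━━━━━━
┃ DrawingCanvas                    
┠┏━━━━━━━━━━━━━━━━━━━━━━━━━━━━━━━━┓
┃┃ FormWidget                     ┃
┃┠────────────────────────────────┨
┃┃> Notify:     [ ]               ┃
┃┃  Admin:      [ ]               ┃
┃┃  Address:    [Carol           ]┃
┃┃  Notes:      [                ]┃
┃┃  Language:   ( ) English  ( ) S┃
┃┃  Role:       [Moderator      ▼]┃
┃┃  Active:     [x]               ┃
┃┃                                ┃
┃┃                                ┃
┗┃                                ┃
 ┃                                ┃
 ┃                                ┃
 ┃                                ┃
 ┃                                ┃
 ┃                                ┃


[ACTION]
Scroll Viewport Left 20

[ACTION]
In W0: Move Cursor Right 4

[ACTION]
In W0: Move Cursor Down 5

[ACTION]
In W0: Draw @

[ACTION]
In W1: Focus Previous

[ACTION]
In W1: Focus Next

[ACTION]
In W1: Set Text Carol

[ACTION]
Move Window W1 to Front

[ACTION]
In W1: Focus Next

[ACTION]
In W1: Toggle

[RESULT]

                                   
┏━━━━━━━━━━━━━━━━━━━━━━━━━━━━━━━━━━
┃ DrawingCanvas                    
┠┏━━━━━━━━━━━━━━━━━━━━━━━━━━━━━━━━┓
┃┃ FormWidget                     ┃
┃┠────────────────────────────────┨
┃┃  Notify:     [ ]               ┃
┃┃> Admin:      [x]               ┃
┃┃  Address:    [Carol           ]┃
┃┃  Notes:      [                ]┃
┃┃  Language:   ( ) English  ( ) S┃
┃┃  Role:       [Moderator      ▼]┃
┃┃  Active:     [x]               ┃
┃┃                                ┃
┃┃                                ┃
┗┃                                ┃
 ┃                                ┃
 ┃                                ┃
 ┃                                ┃
 ┃                                ┃
 ┃                                ┃


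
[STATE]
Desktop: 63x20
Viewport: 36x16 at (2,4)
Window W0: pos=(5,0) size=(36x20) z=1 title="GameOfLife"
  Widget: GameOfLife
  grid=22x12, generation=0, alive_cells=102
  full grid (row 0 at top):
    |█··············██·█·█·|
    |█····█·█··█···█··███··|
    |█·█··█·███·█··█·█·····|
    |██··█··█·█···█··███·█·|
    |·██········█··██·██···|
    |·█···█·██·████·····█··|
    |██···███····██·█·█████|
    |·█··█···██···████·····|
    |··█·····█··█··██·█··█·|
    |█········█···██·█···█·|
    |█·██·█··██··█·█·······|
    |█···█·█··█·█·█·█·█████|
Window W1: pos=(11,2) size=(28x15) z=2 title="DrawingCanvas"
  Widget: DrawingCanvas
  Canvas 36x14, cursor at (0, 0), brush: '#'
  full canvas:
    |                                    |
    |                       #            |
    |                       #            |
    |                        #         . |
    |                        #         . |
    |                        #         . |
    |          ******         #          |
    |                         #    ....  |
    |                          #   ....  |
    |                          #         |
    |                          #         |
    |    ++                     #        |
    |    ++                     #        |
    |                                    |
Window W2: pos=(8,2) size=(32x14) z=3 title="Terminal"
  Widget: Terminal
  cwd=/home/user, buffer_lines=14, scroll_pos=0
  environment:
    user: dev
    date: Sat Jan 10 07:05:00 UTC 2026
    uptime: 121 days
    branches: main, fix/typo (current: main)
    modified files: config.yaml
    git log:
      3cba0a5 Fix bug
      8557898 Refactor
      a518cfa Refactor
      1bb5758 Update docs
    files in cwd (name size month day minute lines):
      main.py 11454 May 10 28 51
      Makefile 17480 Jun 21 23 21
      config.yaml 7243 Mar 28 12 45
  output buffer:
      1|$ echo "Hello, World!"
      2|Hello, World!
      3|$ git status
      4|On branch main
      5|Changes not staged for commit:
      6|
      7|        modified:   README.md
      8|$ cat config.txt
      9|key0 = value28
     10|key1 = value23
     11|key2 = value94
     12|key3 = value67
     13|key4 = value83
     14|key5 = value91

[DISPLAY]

   ┃█·┠─────────────────────────────
   ┃█·┃$ echo "Hello, World!"       
   ┃█·┃Hello, World!                
   ┃██┃$ git status                 
   ┃·█┃On branch main               
   ┃·█┃Changes not staged for commit
   ┃██┃                             
   ┃·█┃        modified:   README.md
   ┃··┃$ cat config.txt             
   ┃█·┃key0 = value28               
   ┃█·┃key1 = value23               
   ┃█·┗━━━━━━━━━━━━━━━━━━━━━━━━━━━━━
   ┃     ┗━━━━━━━━━━━━━━━━━━━━━━━━━━
   ┃                                
   ┃                                
   ┗━━━━━━━━━━━━━━━━━━━━━━━━━━━━━━━━


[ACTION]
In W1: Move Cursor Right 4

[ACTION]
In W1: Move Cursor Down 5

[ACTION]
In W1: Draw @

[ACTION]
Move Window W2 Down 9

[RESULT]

   ┃█····┠──────────────────────────
   ┃█····┃                          
   ┃█·┏━━━━━━━━━━━━━━━━━━━━━━━━━━━━━
   ┃██┃ Terminal                    
   ┃·█┠─────────────────────────────
   ┃·█┃$ echo "Hello, World!"       
   ┃██┃Hello, World!                
   ┃·█┃$ git status                 
   ┃··┃On branch main               
   ┃█·┃Changes not staged for commit
   ┃█·┃                             
   ┃█·┃        modified:   README.md
   ┃  ┃$ cat config.txt             
   ┃  ┃key0 = value28               
   ┃  ┃key1 = value23               
   ┗━━┗━━━━━━━━━━━━━━━━━━━━━━━━━━━━━


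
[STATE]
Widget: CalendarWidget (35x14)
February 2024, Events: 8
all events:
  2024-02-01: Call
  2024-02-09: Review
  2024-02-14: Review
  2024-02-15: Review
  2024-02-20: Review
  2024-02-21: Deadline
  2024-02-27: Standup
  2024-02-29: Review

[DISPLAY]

           February 2024           
Mo Tu We Th Fr Sa Su               
          1*  2  3  4              
 5  6  7  8  9* 10 11              
12 13 14* 15* 16 17 18             
19 20* 21* 22 23 24 25             
26 27* 28 29*                      
                                   
                                   
                                   
                                   
                                   
                                   
                                   


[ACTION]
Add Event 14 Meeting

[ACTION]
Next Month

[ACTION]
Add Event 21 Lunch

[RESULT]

             March 2024            
Mo Tu We Th Fr Sa Su               
             1  2  3               
 4  5  6  7  8  9 10               
11 12 13 14 15 16 17               
18 19 20 21* 22 23 24              
25 26 27 28 29 30 31               
                                   
                                   
                                   
                                   
                                   
                                   
                                   


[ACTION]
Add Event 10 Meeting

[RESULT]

             March 2024            
Mo Tu We Th Fr Sa Su               
             1  2  3               
 4  5  6  7  8  9 10*              
11 12 13 14 15 16 17               
18 19 20 21* 22 23 24              
25 26 27 28 29 30 31               
                                   
                                   
                                   
                                   
                                   
                                   
                                   


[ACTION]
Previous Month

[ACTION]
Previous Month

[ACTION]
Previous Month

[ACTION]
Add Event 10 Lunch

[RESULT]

           December 2023           
Mo Tu We Th Fr Sa Su               
             1  2  3               
 4  5  6  7  8  9 10*              
11 12 13 14 15 16 17               
18 19 20 21 22 23 24               
25 26 27 28 29 30 31               
                                   
                                   
                                   
                                   
                                   
                                   
                                   


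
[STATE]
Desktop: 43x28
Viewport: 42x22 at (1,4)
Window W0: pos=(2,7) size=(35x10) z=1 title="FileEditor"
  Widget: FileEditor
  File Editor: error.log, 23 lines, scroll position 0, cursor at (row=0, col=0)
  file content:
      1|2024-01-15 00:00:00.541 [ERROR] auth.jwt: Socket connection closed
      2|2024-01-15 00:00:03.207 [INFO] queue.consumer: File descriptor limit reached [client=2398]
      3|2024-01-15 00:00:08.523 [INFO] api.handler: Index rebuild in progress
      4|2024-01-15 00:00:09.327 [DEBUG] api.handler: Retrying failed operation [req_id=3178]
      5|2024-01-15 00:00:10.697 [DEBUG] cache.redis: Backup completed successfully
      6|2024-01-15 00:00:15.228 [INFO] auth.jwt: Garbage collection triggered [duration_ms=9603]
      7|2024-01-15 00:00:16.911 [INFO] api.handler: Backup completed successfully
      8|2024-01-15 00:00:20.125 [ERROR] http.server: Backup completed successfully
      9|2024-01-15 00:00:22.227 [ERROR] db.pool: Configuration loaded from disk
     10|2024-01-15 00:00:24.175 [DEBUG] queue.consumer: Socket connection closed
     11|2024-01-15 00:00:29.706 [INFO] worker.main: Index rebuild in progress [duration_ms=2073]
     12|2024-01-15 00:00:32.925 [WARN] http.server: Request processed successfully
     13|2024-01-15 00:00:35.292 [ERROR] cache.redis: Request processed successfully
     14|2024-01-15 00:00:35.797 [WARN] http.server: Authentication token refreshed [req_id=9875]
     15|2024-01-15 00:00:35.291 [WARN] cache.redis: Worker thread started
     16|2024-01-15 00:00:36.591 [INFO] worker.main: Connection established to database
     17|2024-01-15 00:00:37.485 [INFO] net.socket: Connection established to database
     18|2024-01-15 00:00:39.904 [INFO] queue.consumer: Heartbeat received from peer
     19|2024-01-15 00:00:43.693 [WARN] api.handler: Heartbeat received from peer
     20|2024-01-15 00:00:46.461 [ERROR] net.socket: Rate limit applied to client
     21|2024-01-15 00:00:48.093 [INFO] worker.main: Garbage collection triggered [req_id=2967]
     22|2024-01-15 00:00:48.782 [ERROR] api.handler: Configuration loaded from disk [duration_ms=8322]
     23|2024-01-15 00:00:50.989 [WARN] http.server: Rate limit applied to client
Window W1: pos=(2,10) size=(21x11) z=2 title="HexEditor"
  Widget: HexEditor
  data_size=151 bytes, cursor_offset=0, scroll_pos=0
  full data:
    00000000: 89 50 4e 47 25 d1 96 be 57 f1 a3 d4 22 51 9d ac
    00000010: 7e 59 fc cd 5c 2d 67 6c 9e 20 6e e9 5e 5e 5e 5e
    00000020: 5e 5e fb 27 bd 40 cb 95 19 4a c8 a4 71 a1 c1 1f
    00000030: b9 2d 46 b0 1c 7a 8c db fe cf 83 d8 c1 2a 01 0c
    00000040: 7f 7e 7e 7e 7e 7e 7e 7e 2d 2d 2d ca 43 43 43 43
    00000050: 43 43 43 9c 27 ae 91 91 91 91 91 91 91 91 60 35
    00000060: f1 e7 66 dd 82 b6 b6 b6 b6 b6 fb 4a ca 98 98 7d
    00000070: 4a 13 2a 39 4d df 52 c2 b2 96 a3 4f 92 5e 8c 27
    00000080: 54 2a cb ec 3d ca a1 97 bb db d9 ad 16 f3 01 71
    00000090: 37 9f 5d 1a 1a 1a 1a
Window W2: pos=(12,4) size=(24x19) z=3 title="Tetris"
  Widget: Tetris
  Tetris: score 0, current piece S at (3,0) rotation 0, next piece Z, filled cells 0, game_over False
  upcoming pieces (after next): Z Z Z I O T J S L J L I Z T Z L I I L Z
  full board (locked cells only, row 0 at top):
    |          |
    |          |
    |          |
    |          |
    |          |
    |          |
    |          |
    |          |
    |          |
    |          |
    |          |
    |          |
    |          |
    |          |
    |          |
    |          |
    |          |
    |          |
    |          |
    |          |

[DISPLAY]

           ┏━━━━━━━━━━━━━━━━━━━━━━┓       
           ┃ Tetris               ┃       
           ┠──────────────────────┨       
 ┏━━━━━━━━━┃          │Next:      ┃┓      
 ┃ FileEdit┃          │▓▓         ┃┃      
 ┠─────────┃          │ ▓▓        ┃┨      
 ┏━━━━━━━━━┃          │           ┃┃      
 ┃ HexEdito┃          │           ┃┃      
 ┠─────────┃          │           ┃┃      
 ┃00000000 ┃          │Score:     ┃┃      
 ┃00000010 ┃          │0          ┃┃      
 ┃00000020 ┃          │           ┃┃      
 ┃00000030 ┃          │           ┃┛      
 ┃00000040 ┃          │           ┃       
 ┃00000050 ┃          │           ┃       
 ┃00000060 ┃          │           ┃       
 ┗━━━━━━━━━┃          │           ┃       
           ┃          │           ┃       
           ┗━━━━━━━━━━━━━━━━━━━━━━┛       
                                          
                                          
                                          


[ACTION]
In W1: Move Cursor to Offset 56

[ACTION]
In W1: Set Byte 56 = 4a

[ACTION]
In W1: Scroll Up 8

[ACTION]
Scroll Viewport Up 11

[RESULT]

                                          
                                          
                                          
                                          
           ┏━━━━━━━━━━━━━━━━━━━━━━┓       
           ┃ Tetris               ┃       
           ┠──────────────────────┨       
 ┏━━━━━━━━━┃          │Next:      ┃┓      
 ┃ FileEdit┃          │▓▓         ┃┃      
 ┠─────────┃          │ ▓▓        ┃┨      
 ┏━━━━━━━━━┃          │           ┃┃      
 ┃ HexEdito┃          │           ┃┃      
 ┠─────────┃          │           ┃┃      
 ┃00000000 ┃          │Score:     ┃┃      
 ┃00000010 ┃          │0          ┃┃      
 ┃00000020 ┃          │           ┃┃      
 ┃00000030 ┃          │           ┃┛      
 ┃00000040 ┃          │           ┃       
 ┃00000050 ┃          │           ┃       
 ┃00000060 ┃          │           ┃       
 ┗━━━━━━━━━┃          │           ┃       
           ┃          │           ┃       


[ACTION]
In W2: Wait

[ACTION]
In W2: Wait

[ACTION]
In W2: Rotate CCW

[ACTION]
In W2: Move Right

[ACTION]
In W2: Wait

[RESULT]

                                          
                                          
                                          
                                          
           ┏━━━━━━━━━━━━━━━━━━━━━━┓       
           ┃ Tetris               ┃       
           ┠──────────────────────┨       
 ┏━━━━━━━━━┃     ░    │Next:      ┃┓      
 ┃ FileEdit┃          │▓▓         ┃┃      
 ┠─────────┃          │ ▓▓        ┃┨      
 ┏━━━━━━━━━┃          │           ┃┃      
 ┃ HexEdito┃          │           ┃┃      
 ┠─────────┃          │           ┃┃      
 ┃00000000 ┃          │Score:     ┃┃      
 ┃00000010 ┃          │0          ┃┃      
 ┃00000020 ┃          │           ┃┃      
 ┃00000030 ┃          │           ┃┛      
 ┃00000040 ┃          │           ┃       
 ┃00000050 ┃          │           ┃       
 ┃00000060 ┃          │           ┃       
 ┗━━━━━━━━━┃          │           ┃       
           ┃          │           ┃       


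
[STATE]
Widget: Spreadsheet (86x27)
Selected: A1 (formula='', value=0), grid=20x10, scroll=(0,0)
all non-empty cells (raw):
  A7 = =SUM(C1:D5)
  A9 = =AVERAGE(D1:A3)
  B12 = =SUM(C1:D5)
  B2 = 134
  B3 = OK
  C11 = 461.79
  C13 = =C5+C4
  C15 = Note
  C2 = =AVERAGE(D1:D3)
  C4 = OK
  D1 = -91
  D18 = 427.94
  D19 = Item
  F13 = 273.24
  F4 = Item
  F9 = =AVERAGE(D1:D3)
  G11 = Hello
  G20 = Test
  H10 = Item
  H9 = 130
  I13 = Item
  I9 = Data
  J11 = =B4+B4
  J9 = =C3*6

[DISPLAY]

A1:                                                                                   
       A       B       C       D       E       F       G       H       I       J      
--------------------------------------------------------------------------------------
  1      [0]       0       0     -91       0       0       0       0       0       0  
  2        0     134  -30.33       0       0       0       0       0       0       0  
  3        0OK             0       0       0       0       0       0       0       0  
  4        0       0OK             0       0Item           0       0       0       0  
  5        0       0       0       0       0       0       0       0       0       0  
  6        0       0       0       0       0       0       0       0       0       0  
  7  -121.33       0       0       0       0       0       0       0       0       0  
  8        0       0       0       0       0       0       0       0       0       0  
  9     1.15       0       0       0       0  -30.33       0     130Data           0  
 10        0       0       0       0       0       0       0Item           0       0  
 11        0       0  461.79       0       0       0Hello          0       0       0  
 12        0 -121.33       0       0       0       0       0       0       0       0  
 13        0       0#ERR!          0       0  273.24       0       0Item           0  
 14        0       0       0       0       0       0       0       0       0       0  
 15        0       0Note           0       0       0       0       0       0       0  
 16        0       0       0       0       0       0       0       0       0       0  
 17        0       0       0       0       0       0       0       0       0       0  
 18        0       0       0  427.94       0       0       0       0       0       0  
 19        0       0       0Item           0       0       0       0       0       0  
 20        0       0       0       0       0       0Test           0       0       0  
                                                                                      
                                                                                      
                                                                                      
                                                                                      


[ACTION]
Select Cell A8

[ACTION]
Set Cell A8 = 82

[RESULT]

A8: 82                                                                                
       A       B       C       D       E       F       G       H       I       J      
--------------------------------------------------------------------------------------
  1        0       0       0     -91       0       0       0       0       0       0  
  2        0     134  -30.33       0       0       0       0       0       0       0  
  3        0OK             0       0       0       0       0       0       0       0  
  4        0       0OK             0       0Item           0       0       0       0  
  5        0       0       0       0       0       0       0       0       0       0  
  6        0       0       0       0       0       0       0       0       0       0  
  7  -121.33       0       0       0       0       0       0       0       0       0  
  8     [82]       0       0       0       0       0       0       0       0       0  
  9     1.15       0       0       0       0  -30.33       0     130Data           0  
 10        0       0       0       0       0       0       0Item           0       0  
 11        0       0  461.79       0       0       0Hello          0       0       0  
 12        0 -121.33       0       0       0       0       0       0       0       0  
 13        0       0#ERR!          0       0  273.24       0       0Item           0  
 14        0       0       0       0       0       0       0       0       0       0  
 15        0       0Note           0       0       0       0       0       0       0  
 16        0       0       0       0       0       0       0       0       0       0  
 17        0       0       0       0       0       0       0       0       0       0  
 18        0       0       0  427.94       0       0       0       0       0       0  
 19        0       0       0Item           0       0       0       0       0       0  
 20        0       0       0       0       0       0Test           0       0       0  
                                                                                      
                                                                                      
                                                                                      
                                                                                      


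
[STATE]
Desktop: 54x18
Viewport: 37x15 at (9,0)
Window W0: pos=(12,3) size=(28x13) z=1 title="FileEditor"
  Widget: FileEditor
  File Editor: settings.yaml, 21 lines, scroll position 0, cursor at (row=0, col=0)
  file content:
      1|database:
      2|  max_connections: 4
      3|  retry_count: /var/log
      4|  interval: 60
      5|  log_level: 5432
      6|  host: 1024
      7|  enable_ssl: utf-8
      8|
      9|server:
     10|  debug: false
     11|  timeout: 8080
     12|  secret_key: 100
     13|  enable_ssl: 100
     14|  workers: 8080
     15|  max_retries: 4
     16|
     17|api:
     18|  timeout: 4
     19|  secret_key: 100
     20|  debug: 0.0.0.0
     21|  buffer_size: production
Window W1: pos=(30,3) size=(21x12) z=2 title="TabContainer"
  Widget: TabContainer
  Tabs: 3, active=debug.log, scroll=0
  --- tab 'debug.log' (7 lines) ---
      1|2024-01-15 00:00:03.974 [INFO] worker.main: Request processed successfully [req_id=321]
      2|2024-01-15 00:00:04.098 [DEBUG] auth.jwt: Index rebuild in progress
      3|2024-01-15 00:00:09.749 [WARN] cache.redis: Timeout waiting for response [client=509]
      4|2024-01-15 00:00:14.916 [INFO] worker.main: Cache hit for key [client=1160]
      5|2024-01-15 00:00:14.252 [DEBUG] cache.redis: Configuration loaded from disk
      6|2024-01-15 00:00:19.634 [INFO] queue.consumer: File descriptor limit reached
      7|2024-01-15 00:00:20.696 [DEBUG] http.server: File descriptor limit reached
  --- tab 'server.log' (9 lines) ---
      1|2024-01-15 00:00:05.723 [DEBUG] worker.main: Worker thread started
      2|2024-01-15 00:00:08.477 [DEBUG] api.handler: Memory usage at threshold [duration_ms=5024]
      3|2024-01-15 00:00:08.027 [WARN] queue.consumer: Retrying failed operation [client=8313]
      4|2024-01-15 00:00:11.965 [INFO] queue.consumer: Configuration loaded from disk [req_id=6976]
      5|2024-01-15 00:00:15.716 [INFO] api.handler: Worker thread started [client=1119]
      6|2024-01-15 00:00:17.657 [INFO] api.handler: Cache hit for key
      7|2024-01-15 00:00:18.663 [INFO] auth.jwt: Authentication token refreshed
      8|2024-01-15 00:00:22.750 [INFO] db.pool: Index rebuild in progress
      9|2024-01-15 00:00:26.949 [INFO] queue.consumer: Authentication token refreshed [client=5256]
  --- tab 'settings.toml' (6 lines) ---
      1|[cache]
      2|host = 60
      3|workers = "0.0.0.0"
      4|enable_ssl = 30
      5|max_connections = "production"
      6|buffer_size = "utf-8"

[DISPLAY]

                                     
                                     
                                     
   ┏━━━━━━━━━━━━━━━━━┏━━━━━━━━━━━━━━━
   ┃ FileEditor      ┃ TabContainer  
   ┠─────────────────┠───────────────
   ┃█atabase:        ┃[debug.log]│ se
   ┃  max_connections┃───────────────
   ┃  retry_count: /v┃2024-01-15 00:0
   ┃  interval: 60   ┃2024-01-15 00:0
   ┃  log_level: 5432┃2024-01-15 00:0
   ┃  host: 1024     ┃2024-01-15 00:0
   ┃  enable_ssl: utf┃2024-01-15 00:0
   ┃                 ┃2024-01-15 00:0
   ┃server:          ┗━━━━━━━━━━━━━━━


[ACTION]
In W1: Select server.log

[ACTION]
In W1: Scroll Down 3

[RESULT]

                                     
                                     
                                     
   ┏━━━━━━━━━━━━━━━━━┏━━━━━━━━━━━━━━━
   ┃ FileEditor      ┃ TabContainer  
   ┠─────────────────┠───────────────
   ┃█atabase:        ┃ debug.log │[se
   ┃  max_connections┃───────────────
   ┃  retry_count: /v┃2024-01-15 00:0
   ┃  interval: 60   ┃2024-01-15 00:0
   ┃  log_level: 5432┃2024-01-15 00:0
   ┃  host: 1024     ┃2024-01-15 00:0
   ┃  enable_ssl: utf┃2024-01-15 00:0
   ┃                 ┃2024-01-15 00:0
   ┃server:          ┗━━━━━━━━━━━━━━━


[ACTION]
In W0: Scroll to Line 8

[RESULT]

                                     
                                     
                                     
   ┏━━━━━━━━━━━━━━━━━┏━━━━━━━━━━━━━━━
   ┃ FileEditor      ┃ TabContainer  
   ┠─────────────────┠───────────────
   ┃                 ┃ debug.log │[se
   ┃server:          ┃───────────────
   ┃  debug: false   ┃2024-01-15 00:0
   ┃  timeout: 8080  ┃2024-01-15 00:0
   ┃  secret_key: 100┃2024-01-15 00:0
   ┃  enable_ssl: 100┃2024-01-15 00:0
   ┃  workers: 8080  ┃2024-01-15 00:0
   ┃  max_retries: 4 ┃2024-01-15 00:0
   ┃                 ┗━━━━━━━━━━━━━━━


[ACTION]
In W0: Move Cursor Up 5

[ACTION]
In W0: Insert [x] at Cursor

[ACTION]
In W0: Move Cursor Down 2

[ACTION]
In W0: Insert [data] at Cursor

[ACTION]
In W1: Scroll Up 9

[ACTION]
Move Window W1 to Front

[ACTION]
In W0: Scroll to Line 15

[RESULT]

                                     
                                     
                                     
   ┏━━━━━━━━━━━━━━━━━┏━━━━━━━━━━━━━━━
   ┃ FileEditor      ┃ TabContainer  
   ┠─────────────────┠───────────────
   ┃  enable_ssl: 100┃ debug.log │[se
   ┃  workers: 8080  ┃───────────────
   ┃  max_retries: 4 ┃2024-01-15 00:0
   ┃                 ┃2024-01-15 00:0
   ┃api:             ┃2024-01-15 00:0
   ┃  timeout: 4     ┃2024-01-15 00:0
   ┃  secret_key: 100┃2024-01-15 00:0
   ┃  debug: 0.0.0.0 ┃2024-01-15 00:0
   ┃  buffer_size: pr┗━━━━━━━━━━━━━━━
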